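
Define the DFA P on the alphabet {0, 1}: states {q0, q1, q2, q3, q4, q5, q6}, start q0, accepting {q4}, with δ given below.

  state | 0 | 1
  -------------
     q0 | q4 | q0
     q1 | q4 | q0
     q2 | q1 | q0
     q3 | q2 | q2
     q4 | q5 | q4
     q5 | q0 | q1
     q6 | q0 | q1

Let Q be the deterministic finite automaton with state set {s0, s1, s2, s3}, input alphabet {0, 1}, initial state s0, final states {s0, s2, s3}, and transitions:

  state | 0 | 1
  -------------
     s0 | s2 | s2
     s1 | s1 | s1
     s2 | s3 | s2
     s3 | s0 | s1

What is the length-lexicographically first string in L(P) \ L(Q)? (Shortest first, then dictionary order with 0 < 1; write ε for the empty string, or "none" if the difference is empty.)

101

The string 101 is accepted by P but not by Q.
No shorter string lies in the difference, and 101 is the lexicographically first length-3 string in L(P) \ L(Q).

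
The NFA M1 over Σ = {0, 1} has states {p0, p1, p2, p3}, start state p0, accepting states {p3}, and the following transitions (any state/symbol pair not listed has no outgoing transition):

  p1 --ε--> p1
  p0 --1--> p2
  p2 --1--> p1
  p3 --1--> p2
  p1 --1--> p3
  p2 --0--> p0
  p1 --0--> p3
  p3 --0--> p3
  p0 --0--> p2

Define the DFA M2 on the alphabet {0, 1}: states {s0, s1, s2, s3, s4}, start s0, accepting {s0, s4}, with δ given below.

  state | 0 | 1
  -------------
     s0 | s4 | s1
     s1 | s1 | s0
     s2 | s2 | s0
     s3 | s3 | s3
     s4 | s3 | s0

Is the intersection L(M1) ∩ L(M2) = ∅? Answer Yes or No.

No

The string 010 is accepted by both M1 and M2.
Hence L(M1) ∩ L(M2) ≠ ∅.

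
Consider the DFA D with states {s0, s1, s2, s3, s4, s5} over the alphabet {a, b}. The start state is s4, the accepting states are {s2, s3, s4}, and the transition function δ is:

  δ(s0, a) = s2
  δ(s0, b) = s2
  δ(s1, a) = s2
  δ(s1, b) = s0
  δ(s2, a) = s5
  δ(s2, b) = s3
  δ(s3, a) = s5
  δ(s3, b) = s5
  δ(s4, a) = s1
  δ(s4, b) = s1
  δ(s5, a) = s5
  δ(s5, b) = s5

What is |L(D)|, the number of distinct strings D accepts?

The useful subgraph on states {s0, s1, s2, s3, s4} is acyclic, so L(D) is finite; the longest accepting path visits 5 useful states, giving maximum string length 4.
Counting accepting paths from s4 by length: 1 of length 0, 2 of length 2, 6 of length 3, 4 of length 4. Total 13.

13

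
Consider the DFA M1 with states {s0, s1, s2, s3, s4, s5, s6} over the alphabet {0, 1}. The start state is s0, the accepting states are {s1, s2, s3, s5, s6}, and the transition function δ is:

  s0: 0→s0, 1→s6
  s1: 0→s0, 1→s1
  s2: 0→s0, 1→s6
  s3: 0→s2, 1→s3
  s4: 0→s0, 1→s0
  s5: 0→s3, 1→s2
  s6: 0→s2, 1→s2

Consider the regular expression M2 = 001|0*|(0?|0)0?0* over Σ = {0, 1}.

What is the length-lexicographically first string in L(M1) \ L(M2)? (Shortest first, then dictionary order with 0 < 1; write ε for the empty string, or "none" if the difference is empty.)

The string 1 is accepted by M1 but not by M2.
No shorter string lies in the difference, and 1 is the lexicographically first length-1 string in L(M1) \ L(M2).

1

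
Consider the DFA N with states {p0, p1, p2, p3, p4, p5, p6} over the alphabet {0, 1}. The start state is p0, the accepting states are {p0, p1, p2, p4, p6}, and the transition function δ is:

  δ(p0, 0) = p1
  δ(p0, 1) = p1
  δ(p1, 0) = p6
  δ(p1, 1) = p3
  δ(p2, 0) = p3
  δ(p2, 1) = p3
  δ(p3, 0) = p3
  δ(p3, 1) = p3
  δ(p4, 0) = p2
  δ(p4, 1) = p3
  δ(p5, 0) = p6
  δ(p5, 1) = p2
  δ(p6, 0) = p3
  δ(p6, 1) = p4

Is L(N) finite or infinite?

The useful states (reachable from p0 and able to reach an accepting state) are {p0, p1, p2, p4, p6}.
Restricted to these states the transition graph has no cycle, so every accepting path has bounded length and L is finite.

finite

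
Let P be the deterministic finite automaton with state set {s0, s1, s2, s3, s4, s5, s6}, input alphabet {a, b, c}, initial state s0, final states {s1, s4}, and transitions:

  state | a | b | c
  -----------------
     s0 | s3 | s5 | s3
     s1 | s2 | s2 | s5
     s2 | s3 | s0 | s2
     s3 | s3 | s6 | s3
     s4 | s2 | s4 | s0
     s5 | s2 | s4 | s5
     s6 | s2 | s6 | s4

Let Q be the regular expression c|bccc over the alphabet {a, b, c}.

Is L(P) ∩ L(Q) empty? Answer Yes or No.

Yes

Converting the expression Q to a DFA (subset construction, then merging equivalent states) gives the minimal DFA with states {q0, q1, q2, q3, q4, q5}, start state q0, accepting states {q3} and transitions q0: a→q1, b→q2, c→q3; q1: a→q1, b→q1, c→q1; q2: a→q1, b→q1, c→q4; q3: a→q1, b→q1, c→q1; q4: a→q1, b→q1, c→q5; q5: a→q1, b→q1, c→q3.
Exploring the product automaton P × Q from the start pair (s0, q0), following both machines on each input symbol, reaches 12 state pairs: (s0, q0), (s3, q1), (s5, q2), (s3, q3), (s6, q1), (s2, q1), (s4, q1), (s5, q4), (s0, q1), (s5, q5), (s5, q1), (s5, q3).
P accepts in {s1, s4} and Q accepts in {q3}; no reachable pair has both components accepting, so no string drives both machines to acceptance simultaneously and L(P) ∩ L(Q) = ∅.
So no string is accepted by both, and the intersection is empty.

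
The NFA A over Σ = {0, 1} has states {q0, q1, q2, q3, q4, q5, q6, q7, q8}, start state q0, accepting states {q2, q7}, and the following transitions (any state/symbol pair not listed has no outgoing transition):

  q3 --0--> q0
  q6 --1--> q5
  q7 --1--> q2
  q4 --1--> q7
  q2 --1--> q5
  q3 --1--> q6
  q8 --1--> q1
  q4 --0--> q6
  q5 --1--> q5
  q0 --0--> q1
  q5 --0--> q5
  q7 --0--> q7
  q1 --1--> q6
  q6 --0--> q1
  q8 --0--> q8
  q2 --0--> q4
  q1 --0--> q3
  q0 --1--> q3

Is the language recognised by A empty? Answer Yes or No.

Yes

The states reachable from the start state are {q0, q1, q3, q5, q6}.
None of the accepting states {q2, q7} is reachable, so no string is accepted and L(A) = ∅.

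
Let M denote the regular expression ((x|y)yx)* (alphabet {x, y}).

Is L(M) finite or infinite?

The expression contains a Kleene star applied to a subexpression that matches at least one nonempty string, so it matches strings of unbounded length.
Hence L(M) is infinite.

infinite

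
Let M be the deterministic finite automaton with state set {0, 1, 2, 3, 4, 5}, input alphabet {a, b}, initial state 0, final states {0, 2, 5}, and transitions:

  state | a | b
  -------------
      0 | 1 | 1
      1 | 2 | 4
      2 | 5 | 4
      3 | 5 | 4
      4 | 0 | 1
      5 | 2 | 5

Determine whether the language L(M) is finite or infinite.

infinite

State 0 is reachable from the start and can reach an accepting state, and it lies on the cycle 0 → 1 → 2 → 4 → 0.
Traversing that cycle any number of times yields accepted strings of unbounded length, so the language is infinite.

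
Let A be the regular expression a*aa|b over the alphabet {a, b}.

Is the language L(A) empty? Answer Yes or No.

No

The string b matches the expression, so it belongs to L(A).
Since L(A) contains at least one string, it is not empty.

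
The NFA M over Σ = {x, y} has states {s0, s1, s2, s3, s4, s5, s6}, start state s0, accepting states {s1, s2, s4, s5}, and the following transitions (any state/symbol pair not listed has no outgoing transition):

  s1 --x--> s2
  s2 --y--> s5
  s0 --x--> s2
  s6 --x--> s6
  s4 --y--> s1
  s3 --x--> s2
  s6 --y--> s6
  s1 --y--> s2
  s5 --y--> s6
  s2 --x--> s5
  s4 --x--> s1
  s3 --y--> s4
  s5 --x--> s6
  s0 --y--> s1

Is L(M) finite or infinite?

finite

The useful states (reachable from s0 and able to reach an accepting state) are {s0, s1, s2, s5}.
Restricted to these states the transition graph has no cycle, so every accepting path has bounded length and L is finite.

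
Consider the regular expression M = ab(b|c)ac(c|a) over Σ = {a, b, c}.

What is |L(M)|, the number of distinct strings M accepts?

4

The expression has no Kleene star, so L(M) is finite. Expanding the alternatives gives {abbaca, abbacc, abcaca, abcacc}.
That is 4 of length 6: 4 strings in all.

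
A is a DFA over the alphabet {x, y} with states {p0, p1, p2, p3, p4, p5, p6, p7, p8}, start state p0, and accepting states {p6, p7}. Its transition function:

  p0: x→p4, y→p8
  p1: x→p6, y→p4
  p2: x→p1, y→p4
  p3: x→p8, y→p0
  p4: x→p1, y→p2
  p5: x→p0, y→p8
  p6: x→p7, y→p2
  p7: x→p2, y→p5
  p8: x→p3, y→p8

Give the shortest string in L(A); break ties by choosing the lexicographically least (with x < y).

A breadth-first search from p0 reaches an accepting state first via the path p0 → p4 → p1 → p6 on input xxx.
No string of length < 3 is accepted (BFS exhausts all shorter strings without reaching an accepting state), and xxx is the lexicographically least accepting string of length 3.

xxx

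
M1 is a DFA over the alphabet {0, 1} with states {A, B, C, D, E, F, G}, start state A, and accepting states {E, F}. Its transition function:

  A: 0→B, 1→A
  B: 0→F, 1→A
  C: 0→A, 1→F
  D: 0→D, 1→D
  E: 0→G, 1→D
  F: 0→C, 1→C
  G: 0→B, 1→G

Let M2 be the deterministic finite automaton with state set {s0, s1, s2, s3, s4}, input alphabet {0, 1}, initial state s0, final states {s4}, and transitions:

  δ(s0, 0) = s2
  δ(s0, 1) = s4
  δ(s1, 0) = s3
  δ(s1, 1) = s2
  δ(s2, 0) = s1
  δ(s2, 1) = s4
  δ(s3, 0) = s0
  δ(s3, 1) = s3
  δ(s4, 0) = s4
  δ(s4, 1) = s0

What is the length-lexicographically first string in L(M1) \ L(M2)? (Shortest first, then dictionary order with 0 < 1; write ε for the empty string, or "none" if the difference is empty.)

00

The string 00 is accepted by M1 but not by M2.
No shorter string lies in the difference, and 00 is the lexicographically first length-2 string in L(M1) \ L(M2).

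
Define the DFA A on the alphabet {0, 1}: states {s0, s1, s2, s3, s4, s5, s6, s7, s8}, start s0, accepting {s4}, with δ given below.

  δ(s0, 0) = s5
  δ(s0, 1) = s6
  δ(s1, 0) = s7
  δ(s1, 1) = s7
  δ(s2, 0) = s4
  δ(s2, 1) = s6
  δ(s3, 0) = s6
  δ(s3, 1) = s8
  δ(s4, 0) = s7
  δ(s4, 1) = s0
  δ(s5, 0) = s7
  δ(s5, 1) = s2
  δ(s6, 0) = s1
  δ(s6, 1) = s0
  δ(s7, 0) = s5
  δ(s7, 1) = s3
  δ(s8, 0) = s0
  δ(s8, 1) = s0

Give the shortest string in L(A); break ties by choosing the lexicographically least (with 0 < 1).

010

A breadth-first search from s0 reaches an accepting state first via the path s0 → s5 → s2 → s4 on input 010.
No string of length < 3 is accepted (BFS exhausts all shorter strings without reaching an accepting state), and 010 is the lexicographically least accepting string of length 3.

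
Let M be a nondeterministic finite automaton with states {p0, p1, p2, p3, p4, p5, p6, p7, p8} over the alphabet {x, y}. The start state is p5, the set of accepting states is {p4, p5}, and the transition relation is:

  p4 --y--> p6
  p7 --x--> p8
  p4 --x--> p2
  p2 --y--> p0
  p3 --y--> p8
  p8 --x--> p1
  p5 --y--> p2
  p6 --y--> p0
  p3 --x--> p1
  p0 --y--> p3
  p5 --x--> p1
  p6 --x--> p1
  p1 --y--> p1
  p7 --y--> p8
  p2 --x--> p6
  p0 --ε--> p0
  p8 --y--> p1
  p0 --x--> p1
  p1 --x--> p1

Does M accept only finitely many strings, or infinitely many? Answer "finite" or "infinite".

finite

The useful states (reachable from p5 and able to reach an accepting state) are {p5}.
Restricted to these states the transition graph has no cycle, so every accepting path has bounded length and L is finite.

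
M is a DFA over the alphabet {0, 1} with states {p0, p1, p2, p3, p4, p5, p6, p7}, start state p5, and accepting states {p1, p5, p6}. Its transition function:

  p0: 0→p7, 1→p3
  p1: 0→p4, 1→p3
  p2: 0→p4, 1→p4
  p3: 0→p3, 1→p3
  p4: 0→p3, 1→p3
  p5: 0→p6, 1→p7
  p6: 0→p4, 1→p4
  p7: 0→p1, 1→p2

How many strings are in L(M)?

The useful subgraph on states {p1, p5, p6, p7} is acyclic, so L(M) is finite; the longest accepting path visits 3 useful states, giving maximum string length 2.
Counting accepting paths from p5 by length: 1 of length 0, 1 of length 1, 1 of length 2. Total 3.

3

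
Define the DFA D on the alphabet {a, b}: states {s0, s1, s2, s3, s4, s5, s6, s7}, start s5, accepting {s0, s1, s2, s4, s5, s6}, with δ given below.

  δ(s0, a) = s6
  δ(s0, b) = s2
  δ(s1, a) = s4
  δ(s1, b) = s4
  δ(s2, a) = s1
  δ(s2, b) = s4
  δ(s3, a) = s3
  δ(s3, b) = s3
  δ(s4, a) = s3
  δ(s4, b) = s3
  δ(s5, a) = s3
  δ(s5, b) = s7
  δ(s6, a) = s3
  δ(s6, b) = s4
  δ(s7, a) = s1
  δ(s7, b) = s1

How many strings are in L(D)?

The useful subgraph on states {s1, s4, s5, s7} is acyclic, so L(D) is finite; the longest accepting path visits 4 useful states, giving maximum string length 3.
Counting accepting paths from s5 by length: 1 of length 0, 2 of length 2, 4 of length 3. Total 7.

7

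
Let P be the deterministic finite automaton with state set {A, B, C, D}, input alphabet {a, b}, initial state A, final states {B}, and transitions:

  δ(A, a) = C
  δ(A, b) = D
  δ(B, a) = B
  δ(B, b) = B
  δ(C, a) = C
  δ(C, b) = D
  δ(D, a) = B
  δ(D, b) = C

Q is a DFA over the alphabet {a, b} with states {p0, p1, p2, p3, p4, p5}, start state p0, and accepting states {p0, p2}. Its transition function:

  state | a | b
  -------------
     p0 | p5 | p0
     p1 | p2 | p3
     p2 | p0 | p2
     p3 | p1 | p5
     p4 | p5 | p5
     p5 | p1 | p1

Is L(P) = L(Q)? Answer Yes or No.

No

The string ba is accepted by P but rejected by Q.
So L(P) ≠ L(Q).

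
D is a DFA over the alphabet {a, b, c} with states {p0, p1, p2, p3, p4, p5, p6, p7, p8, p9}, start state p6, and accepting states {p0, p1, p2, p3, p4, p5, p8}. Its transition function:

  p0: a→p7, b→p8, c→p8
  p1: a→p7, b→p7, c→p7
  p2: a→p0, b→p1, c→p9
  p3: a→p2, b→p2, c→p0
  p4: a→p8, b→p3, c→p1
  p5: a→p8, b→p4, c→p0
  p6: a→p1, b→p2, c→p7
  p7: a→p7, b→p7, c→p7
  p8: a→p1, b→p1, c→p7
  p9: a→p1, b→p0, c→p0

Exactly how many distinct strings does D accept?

The useful subgraph on states {p0, p1, p2, p6, p8, p9} is acyclic, so L(D) is finite; the longest accepting path visits 6 useful states, giving maximum string length 5.
Counting accepting paths from p6 by length: 2 of length 1, 2 of length 2, 5 of length 3, 8 of length 4, 8 of length 5. Total 25.

25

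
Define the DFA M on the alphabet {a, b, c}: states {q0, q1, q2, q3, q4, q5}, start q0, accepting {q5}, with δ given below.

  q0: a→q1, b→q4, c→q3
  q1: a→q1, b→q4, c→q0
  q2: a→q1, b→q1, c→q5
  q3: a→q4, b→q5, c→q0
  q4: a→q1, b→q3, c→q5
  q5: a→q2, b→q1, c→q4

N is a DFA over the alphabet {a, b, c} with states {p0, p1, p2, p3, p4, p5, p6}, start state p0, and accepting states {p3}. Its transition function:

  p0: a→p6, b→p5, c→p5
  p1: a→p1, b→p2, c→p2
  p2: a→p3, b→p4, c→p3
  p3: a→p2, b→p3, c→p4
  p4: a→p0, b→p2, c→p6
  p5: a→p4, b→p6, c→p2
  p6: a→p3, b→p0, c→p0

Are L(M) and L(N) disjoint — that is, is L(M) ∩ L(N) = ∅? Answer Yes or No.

The string babc is accepted by both M and N.
Hence L(M) ∩ L(N) ≠ ∅.

No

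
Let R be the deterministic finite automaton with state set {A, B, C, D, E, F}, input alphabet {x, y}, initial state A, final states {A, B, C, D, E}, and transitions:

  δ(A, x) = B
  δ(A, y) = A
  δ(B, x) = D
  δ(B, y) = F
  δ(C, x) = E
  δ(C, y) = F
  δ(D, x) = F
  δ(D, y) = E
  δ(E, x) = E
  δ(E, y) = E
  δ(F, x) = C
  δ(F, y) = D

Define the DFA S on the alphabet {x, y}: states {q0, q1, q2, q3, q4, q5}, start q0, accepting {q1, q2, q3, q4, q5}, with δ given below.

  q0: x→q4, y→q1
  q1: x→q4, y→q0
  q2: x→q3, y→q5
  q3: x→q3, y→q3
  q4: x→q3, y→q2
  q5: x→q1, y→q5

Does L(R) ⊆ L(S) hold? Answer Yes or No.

The empty string ε is in L(R) but not in L(S).
So L(R) ⊄ L(S).

No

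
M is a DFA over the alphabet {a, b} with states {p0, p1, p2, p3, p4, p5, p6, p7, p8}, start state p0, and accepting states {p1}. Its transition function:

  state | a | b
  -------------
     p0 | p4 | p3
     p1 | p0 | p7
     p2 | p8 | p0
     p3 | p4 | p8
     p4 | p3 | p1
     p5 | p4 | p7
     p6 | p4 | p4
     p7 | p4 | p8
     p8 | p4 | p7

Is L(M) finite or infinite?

State p0 is reachable from the start and can reach an accepting state, and it lies on the cycle p0 → p3 → p8 → p4 → p1 → p0.
Traversing that cycle any number of times yields accepted strings of unbounded length, so the language is infinite.

infinite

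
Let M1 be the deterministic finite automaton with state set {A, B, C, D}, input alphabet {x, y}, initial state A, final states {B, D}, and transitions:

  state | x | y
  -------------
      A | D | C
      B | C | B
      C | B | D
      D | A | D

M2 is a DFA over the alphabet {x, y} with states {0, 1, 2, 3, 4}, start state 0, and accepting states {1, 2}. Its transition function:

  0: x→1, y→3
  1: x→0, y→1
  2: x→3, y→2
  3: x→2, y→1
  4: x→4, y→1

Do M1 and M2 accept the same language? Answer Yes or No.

Exploring the product automaton M1 × M2 from the start pair (A, 0), following both machines on each input symbol, reaches 4 state pairs: (A, 0), (D, 1), (C, 3), (B, 2).
M1 accepts in {B, D} and M2 accepts in {1, 2}. In every reachable pair the two components are either both accepting — (D, 1), (B, 2) — or both non-accepting, so no string is accepted by exactly one of the machines: L(M1) \ L(M2) and L(M2) \ L(M1) are both empty.
Hence every string is accepted by M1 iff it is accepted by M2, and the two languages coincide.

Yes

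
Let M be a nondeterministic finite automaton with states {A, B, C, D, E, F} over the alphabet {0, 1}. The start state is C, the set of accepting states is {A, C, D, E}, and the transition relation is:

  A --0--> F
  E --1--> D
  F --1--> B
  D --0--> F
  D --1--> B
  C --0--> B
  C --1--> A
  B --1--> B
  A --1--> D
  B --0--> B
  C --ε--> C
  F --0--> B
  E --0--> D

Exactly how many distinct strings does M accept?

3

The useful subgraph on states {A, C, D} is acyclic, so L(M) is finite; the longest accepting path visits 3 useful states, giving maximum string length 2.
Counting accepting paths from C by length: 1 of length 0, 1 of length 1, 1 of length 2. Total 3.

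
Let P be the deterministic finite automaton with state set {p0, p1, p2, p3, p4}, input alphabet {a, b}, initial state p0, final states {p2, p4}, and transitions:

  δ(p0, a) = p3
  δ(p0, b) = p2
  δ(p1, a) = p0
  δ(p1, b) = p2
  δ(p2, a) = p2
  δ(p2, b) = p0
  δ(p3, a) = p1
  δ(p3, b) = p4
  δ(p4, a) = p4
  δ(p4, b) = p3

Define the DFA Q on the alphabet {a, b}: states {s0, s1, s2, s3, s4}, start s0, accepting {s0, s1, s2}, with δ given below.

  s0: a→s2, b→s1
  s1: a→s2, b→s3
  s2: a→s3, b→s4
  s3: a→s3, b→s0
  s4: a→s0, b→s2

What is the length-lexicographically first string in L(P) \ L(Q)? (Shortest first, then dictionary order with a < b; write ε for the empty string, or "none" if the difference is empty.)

ab

The string ab is accepted by P but not by Q.
No shorter string lies in the difference, and ab is the lexicographically first length-2 string in L(P) \ L(Q).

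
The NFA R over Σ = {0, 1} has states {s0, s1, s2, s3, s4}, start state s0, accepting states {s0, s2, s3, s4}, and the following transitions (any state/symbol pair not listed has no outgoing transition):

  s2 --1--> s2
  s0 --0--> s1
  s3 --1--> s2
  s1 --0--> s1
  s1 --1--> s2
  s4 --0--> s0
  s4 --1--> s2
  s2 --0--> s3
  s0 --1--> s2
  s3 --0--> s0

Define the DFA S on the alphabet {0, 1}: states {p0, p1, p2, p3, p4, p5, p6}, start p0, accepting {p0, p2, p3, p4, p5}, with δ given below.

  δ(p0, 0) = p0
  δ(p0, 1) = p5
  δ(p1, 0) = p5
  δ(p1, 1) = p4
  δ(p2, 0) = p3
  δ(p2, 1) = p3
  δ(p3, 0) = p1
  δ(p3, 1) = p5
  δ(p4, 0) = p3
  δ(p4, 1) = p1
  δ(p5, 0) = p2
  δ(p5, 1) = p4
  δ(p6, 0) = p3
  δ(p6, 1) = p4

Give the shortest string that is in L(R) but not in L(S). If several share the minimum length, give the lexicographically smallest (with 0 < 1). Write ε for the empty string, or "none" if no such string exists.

111

The string 111 is accepted by R but not by S.
No shorter string lies in the difference, and 111 is the lexicographically first length-3 string in L(R) \ L(S).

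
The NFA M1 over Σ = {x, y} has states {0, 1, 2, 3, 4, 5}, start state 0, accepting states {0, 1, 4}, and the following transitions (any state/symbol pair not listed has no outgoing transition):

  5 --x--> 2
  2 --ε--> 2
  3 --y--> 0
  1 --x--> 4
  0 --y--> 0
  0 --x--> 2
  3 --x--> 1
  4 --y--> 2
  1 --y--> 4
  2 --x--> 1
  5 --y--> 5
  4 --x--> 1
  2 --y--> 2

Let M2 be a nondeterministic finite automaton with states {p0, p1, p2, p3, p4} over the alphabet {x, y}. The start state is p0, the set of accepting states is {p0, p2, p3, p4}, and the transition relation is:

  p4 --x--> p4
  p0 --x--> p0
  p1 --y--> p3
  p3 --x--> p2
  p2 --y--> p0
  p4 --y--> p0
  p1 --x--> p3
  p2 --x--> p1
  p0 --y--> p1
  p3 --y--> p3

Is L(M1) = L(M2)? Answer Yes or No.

The string y is accepted by M1 but rejected by M2.
So L(M1) ≠ L(M2).

No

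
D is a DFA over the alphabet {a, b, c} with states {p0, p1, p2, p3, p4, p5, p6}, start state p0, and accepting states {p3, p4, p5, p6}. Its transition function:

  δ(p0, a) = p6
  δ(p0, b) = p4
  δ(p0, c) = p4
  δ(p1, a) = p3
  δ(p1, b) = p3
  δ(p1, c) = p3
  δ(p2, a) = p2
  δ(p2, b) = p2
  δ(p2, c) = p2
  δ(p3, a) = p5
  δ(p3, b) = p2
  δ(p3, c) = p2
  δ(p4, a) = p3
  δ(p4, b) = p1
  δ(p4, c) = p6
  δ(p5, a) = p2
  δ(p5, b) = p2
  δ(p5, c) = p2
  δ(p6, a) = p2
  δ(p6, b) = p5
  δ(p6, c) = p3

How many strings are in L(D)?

The useful subgraph on states {p0, p1, p3, p4, p5, p6} is acyclic, so L(D) is finite; the longest accepting path visits 5 useful states, giving maximum string length 4.
Counting accepting paths from p0 by length: 3 of length 1, 6 of length 2, 13 of length 3, 8 of length 4. Total 30.

30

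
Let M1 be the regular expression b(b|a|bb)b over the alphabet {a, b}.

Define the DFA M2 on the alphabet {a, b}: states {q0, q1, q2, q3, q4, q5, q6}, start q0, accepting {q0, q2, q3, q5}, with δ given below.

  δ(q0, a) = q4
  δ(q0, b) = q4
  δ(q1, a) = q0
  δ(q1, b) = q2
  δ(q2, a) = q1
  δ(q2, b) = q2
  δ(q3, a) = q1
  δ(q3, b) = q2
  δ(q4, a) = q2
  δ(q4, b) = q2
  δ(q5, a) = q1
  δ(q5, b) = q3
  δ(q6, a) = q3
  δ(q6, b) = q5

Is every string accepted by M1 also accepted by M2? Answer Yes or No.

Yes

Converting the expression M1 to a DFA (subset construction, then merging equivalent states) gives the minimal DFA with states {r0, r1, r2, r3, r4, r5, r6}, start state r0, accepting states {r5, r6} and transitions r0: a→r1, b→r2; r1: a→r1, b→r1; r2: a→r3, b→r4; r3: a→r1, b→r5; r4: a→r1, b→r6; r5: a→r1, b→r1; r6: a→r1, b→r5.
Exploring the product automaton M1 × M2 from the start pair (r0, q0), following both machines on each input symbol, reaches 10 state pairs: (r0, q0), (r1, q4), (r2, q4), (r1, q2), (r3, q2), (r4, q2), (r1, q1), (r5, q2), (r6, q2), (r1, q0).
M1 accepts in {r5, r6} and M2 accepts in {q0, q2, q3, q5}. The reachable pairs whose M1-component is accepting are (r5, q2), (r6, q2); in each of them the M2-component is accepting too, so the product for L(M1) \ L(M2) (M1-component accepting, M2-component rejecting) has no reachable accepting pair and the difference is empty.
Hence every string in L(M1) is also in L(M2).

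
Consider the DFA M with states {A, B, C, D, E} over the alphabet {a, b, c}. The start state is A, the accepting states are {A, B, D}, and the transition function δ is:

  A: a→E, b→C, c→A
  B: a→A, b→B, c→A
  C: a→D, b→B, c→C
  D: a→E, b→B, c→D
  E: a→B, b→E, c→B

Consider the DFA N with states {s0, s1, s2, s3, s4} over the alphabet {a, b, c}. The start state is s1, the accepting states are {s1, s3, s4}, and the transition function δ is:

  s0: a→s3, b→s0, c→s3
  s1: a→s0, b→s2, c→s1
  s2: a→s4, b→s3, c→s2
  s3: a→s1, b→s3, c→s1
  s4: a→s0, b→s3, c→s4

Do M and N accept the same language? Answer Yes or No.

Yes

Exploring the product automaton M × N from the start pair (A, s1), following both machines on each input symbol, reaches 5 state pairs: (A, s1), (E, s0), (C, s2), (B, s3), (D, s4).
M accepts in {A, B, D} and N accepts in {s1, s3, s4}. In every reachable pair the two components are either both accepting — (A, s1), (B, s3), (D, s4) — or both non-accepting, so no string is accepted by exactly one of the machines: L(M) \ L(N) and L(N) \ L(M) are both empty.
Hence every string is accepted by M iff it is accepted by N, and the two languages coincide.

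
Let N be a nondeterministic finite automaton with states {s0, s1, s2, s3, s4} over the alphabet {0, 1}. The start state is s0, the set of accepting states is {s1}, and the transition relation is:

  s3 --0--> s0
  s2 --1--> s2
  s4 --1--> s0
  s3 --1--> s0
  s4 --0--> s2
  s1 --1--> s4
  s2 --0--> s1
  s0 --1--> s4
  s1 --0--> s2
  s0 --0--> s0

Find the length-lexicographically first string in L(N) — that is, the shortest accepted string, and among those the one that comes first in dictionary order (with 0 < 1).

A breadth-first search from s0 reaches an accepting state first via the path s0 → s4 → s2 → s1 on input 100.
No string of length < 3 is accepted (BFS exhausts all shorter strings without reaching an accepting state), and 100 is the lexicographically least accepting string of length 3.

100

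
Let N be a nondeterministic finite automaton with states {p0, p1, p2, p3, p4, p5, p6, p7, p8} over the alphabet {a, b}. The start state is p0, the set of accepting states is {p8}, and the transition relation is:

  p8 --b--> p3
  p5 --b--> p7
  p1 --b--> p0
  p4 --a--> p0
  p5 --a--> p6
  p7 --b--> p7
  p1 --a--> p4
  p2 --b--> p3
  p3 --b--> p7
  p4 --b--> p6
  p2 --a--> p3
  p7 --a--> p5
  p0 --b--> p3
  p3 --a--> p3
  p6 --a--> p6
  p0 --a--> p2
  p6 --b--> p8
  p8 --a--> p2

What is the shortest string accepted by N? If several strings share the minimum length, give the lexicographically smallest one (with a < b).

A breadth-first search from p0 reaches an accepting state first via the path p0 → p3 → p7 → p5 → p6 → p8 on input bbaab.
No string of length < 5 is accepted (BFS exhausts all shorter strings without reaching an accepting state), and bbaab is the lexicographically least accepting string of length 5.

bbaab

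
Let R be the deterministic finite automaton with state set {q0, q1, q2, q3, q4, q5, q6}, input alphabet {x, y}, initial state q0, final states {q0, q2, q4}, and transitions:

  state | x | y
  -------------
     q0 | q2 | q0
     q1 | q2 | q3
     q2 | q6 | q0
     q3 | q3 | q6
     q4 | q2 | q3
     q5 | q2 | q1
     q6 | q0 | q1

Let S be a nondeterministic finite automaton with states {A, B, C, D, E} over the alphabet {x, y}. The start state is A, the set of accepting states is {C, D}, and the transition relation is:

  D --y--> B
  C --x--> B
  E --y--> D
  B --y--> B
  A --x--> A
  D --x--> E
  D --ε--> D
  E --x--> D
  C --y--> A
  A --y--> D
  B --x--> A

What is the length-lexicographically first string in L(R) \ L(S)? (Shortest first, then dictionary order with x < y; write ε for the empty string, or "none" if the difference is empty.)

ε

The empty string ε is accepted by R but not by S.
Since ε is the unique shortest string, it is the required witness.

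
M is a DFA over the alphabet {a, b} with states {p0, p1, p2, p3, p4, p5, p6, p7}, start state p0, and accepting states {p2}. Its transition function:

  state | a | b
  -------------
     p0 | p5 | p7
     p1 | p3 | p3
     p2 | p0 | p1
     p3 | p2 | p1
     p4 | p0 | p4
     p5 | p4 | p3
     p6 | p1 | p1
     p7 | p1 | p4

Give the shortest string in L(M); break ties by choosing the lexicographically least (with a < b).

A breadth-first search from p0 reaches an accepting state first via the path p0 → p5 → p3 → p2 on input aba.
No string of length < 3 is accepted (BFS exhausts all shorter strings without reaching an accepting state), and aba is the lexicographically least accepting string of length 3.

aba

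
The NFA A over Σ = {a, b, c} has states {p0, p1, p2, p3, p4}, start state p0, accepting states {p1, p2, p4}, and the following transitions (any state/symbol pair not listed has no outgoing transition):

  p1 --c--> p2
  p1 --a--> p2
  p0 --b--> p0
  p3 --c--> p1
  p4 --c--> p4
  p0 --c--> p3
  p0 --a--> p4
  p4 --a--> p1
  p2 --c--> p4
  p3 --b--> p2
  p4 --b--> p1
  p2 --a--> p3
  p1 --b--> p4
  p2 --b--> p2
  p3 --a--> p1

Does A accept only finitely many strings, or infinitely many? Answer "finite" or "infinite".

State p0 is reachable from the start and can reach an accepting state, and it lies on the cycle p0 → p0.
Traversing that cycle any number of times yields accepted strings of unbounded length, so the language is infinite.

infinite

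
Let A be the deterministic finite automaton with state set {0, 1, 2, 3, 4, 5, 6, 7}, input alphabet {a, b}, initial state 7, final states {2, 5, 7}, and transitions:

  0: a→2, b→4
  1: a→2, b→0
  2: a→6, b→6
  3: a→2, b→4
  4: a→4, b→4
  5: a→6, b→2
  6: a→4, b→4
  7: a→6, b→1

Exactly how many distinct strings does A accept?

3

The useful subgraph on states {0, 1, 2, 7} is acyclic, so L(A) is finite; the longest accepting path visits 4 useful states, giving maximum string length 3.
Counting accepting paths from 7 by length: 1 of length 0, 1 of length 2, 1 of length 3. Total 3.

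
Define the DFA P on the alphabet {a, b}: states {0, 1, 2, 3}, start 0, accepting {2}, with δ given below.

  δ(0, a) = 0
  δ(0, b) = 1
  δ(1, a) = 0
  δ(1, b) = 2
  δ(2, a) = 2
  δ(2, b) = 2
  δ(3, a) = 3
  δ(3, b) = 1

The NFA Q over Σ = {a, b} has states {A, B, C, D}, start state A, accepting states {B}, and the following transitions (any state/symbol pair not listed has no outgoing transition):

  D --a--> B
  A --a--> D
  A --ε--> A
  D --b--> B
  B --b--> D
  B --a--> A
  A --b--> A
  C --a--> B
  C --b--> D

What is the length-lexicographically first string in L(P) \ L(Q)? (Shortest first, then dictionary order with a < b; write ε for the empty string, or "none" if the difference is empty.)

bb

The string bb is accepted by P but not by Q.
No shorter string lies in the difference, and bb is the lexicographically first length-2 string in L(P) \ L(Q).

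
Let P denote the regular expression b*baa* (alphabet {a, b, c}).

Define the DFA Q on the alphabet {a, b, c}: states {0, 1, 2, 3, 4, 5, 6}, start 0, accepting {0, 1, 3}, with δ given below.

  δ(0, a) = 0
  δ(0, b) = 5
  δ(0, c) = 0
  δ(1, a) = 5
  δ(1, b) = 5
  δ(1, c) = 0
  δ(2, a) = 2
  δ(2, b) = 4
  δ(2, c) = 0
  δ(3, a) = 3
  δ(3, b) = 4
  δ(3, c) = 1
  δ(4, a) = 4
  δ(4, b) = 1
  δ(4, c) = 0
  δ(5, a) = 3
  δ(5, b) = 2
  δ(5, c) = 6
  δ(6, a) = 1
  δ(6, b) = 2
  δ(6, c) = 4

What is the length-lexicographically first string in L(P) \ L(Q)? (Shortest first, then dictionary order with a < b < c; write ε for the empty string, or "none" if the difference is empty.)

bba

The string bba is accepted by P but not by Q.
No shorter string lies in the difference, and bba is the lexicographically first length-3 string in L(P) \ L(Q).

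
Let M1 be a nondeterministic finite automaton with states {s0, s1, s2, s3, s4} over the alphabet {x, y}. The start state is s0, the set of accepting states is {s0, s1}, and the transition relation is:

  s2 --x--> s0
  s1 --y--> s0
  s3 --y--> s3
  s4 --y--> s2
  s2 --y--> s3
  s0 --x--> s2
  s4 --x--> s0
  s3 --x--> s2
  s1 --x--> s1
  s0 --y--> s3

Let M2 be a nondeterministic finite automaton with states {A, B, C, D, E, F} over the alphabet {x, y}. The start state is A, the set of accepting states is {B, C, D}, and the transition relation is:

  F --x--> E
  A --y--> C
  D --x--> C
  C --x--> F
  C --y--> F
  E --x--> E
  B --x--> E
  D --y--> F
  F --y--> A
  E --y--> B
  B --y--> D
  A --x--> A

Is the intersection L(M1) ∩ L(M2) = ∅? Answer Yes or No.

Yes

Exploring the product automaton M1 × M2 from the start pair (s0, A), following both machines on each input symbol, reaches 12 state pairs: (s0, A), (s2, A), (s3, C), (s2, F), (s3, F), (s0, E), (s3, A), (s2, E), (s3, B), (s3, D), (s2, C), (s0, F).
M1 accepts in {s0, s1} and M2 accepts in {B, C, D}; no reachable pair has both components accepting, so no string drives both machines to acceptance simultaneously and L(M1) ∩ L(M2) = ∅.
So no string is accepted by both, and the intersection is empty.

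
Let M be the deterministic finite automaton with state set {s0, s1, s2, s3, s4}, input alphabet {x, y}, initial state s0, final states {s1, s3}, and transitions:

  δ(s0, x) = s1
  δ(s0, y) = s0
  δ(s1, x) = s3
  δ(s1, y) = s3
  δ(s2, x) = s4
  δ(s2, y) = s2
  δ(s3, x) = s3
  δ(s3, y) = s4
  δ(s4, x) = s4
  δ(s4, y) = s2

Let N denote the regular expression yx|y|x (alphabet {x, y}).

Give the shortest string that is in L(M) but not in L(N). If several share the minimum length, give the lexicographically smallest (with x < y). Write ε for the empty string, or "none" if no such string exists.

xx

The string xx is accepted by M but not by N.
No shorter string lies in the difference, and xx is the lexicographically first length-2 string in L(M) \ L(N).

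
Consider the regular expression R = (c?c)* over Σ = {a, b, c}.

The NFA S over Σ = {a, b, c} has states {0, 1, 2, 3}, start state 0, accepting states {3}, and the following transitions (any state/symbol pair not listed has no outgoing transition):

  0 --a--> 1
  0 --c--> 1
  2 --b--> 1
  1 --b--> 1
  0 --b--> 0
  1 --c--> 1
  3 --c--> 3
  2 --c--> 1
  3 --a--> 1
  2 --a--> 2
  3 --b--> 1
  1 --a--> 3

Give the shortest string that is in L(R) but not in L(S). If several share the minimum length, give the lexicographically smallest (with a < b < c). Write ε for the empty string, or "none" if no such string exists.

ε

The empty string ε is accepted by R but not by S.
Since ε is the unique shortest string, it is the required witness.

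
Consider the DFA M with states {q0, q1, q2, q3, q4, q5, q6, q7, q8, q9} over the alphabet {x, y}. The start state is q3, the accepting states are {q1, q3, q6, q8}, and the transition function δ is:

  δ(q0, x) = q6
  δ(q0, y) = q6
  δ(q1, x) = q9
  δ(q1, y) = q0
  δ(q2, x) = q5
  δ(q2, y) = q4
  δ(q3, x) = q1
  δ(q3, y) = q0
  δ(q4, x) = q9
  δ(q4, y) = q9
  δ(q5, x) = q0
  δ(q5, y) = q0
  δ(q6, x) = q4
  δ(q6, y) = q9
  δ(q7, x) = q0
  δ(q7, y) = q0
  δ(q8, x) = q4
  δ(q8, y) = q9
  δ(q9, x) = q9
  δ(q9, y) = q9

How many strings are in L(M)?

The useful subgraph on states {q0, q1, q3, q6} is acyclic, so L(M) is finite; the longest accepting path visits 4 useful states, giving maximum string length 3.
Counting accepting paths from q3 by length: 1 of length 0, 1 of length 1, 2 of length 2, 2 of length 3. Total 6.

6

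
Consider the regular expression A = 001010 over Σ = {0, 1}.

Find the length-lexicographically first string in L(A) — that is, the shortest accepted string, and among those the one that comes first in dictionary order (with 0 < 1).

001010

By inspection of the expression, no string of length less than 6 matches, and 001010 is the lexicographically first match of length 6.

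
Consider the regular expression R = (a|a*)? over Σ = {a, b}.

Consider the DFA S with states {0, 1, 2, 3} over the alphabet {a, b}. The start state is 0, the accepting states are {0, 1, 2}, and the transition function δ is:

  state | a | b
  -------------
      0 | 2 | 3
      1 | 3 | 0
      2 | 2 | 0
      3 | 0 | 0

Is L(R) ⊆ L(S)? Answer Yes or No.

Yes

Converting the expression R to a DFA (subset construction, then merging equivalent states) gives the minimal DFA with states {r0, r1}, start state r0, accepting states {r0} and transitions r0: a→r0, b→r1; r1: a→r1, b→r1.
Exploring the product automaton R × S from the start pair (r0, 0), following both machines on each input symbol, reaches 5 state pairs: (r0, 0), (r0, 2), (r1, 3), (r1, 0), (r1, 2).
R accepts in {r0} and S accepts in {0, 1, 2}. The reachable pairs whose R-component is accepting are (r0, 0), (r0, 2); in each of them the S-component is accepting too, so the product for L(R) \ L(S) (R-component accepting, S-component rejecting) has no reachable accepting pair and the difference is empty.
Hence every string in L(R) is also in L(S).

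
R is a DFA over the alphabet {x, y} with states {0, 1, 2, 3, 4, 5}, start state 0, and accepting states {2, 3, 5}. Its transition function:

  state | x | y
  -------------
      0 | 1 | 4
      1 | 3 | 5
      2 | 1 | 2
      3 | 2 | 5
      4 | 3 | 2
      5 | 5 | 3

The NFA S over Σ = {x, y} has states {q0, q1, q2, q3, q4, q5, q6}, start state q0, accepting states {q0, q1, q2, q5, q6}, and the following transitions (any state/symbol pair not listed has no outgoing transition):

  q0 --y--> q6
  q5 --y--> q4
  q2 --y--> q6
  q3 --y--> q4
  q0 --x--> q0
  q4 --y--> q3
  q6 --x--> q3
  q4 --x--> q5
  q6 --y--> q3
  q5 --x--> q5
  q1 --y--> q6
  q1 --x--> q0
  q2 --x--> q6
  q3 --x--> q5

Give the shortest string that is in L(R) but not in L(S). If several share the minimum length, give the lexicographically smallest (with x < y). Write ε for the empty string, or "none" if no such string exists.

yx

The string yx is accepted by R but not by S.
No shorter string lies in the difference, and yx is the lexicographically first length-2 string in L(R) \ L(S).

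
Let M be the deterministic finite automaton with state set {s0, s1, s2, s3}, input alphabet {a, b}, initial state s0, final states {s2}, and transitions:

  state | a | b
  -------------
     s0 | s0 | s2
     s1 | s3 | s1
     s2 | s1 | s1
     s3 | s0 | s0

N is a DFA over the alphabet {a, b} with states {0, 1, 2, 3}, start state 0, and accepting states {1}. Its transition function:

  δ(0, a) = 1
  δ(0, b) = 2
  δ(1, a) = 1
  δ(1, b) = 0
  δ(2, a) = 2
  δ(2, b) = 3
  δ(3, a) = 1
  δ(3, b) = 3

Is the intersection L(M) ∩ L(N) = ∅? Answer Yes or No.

Exploring the product automaton M × N from the start pair (s0, 0), following both machines on each input symbol, reaches 13 state pairs: (s0, 0), (s0, 1), (s2, 2), (s2, 0), (s1, 2), (s1, 3), (s1, 1), (s3, 2), (s3, 1), (s1, 0), (s0, 2), (s0, 3), (s2, 3).
M accepts in {s2} and N accepts in {1}; no reachable pair has both components accepting, so no string drives both machines to acceptance simultaneously and L(M) ∩ L(N) = ∅.
So no string is accepted by both, and the intersection is empty.

Yes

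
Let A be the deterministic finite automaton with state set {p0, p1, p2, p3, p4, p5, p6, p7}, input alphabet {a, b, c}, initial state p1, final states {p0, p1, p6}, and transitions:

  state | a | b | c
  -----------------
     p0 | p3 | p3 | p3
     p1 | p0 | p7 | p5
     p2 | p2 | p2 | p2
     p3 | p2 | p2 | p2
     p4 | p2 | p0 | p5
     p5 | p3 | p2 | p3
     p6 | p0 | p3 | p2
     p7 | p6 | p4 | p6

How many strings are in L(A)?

The useful subgraph on states {p0, p1, p4, p6, p7} is acyclic, so L(A) is finite; the longest accepting path visits 4 useful states, giving maximum string length 3.
Counting accepting paths from p1 by length: 1 of length 0, 1 of length 1, 2 of length 2, 3 of length 3. Total 7.

7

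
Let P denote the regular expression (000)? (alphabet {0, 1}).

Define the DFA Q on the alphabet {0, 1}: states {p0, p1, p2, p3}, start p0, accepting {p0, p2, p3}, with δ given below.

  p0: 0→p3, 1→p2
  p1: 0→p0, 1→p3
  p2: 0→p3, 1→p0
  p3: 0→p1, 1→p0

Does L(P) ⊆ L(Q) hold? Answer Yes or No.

Converting the expression P to a DFA (subset construction, then merging equivalent states) gives the minimal DFA with states {r0, r1, r2, r3, r4}, start state r0, accepting states {r0, r4} and transitions r0: 0→r1, 1→r2; r1: 0→r3, 1→r2; r2: 0→r2, 1→r2; r3: 0→r4, 1→r2; r4: 0→r2, 1→r2.
Exploring the product automaton P × Q from the start pair (r0, p0), following both machines on each input symbol, reaches 8 state pairs: (r0, p0), (r1, p3), (r2, p2), (r3, p1), (r2, p0), (r2, p3), (r4, p0), (r2, p1).
P accepts in {r0, r4} and Q accepts in {p0, p2, p3}. The reachable pairs whose P-component is accepting are (r0, p0), (r4, p0); in each of them the Q-component is accepting too, so the product for L(P) \ L(Q) (P-component accepting, Q-component rejecting) has no reachable accepting pair and the difference is empty.
Hence every string in L(P) is also in L(Q).

Yes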